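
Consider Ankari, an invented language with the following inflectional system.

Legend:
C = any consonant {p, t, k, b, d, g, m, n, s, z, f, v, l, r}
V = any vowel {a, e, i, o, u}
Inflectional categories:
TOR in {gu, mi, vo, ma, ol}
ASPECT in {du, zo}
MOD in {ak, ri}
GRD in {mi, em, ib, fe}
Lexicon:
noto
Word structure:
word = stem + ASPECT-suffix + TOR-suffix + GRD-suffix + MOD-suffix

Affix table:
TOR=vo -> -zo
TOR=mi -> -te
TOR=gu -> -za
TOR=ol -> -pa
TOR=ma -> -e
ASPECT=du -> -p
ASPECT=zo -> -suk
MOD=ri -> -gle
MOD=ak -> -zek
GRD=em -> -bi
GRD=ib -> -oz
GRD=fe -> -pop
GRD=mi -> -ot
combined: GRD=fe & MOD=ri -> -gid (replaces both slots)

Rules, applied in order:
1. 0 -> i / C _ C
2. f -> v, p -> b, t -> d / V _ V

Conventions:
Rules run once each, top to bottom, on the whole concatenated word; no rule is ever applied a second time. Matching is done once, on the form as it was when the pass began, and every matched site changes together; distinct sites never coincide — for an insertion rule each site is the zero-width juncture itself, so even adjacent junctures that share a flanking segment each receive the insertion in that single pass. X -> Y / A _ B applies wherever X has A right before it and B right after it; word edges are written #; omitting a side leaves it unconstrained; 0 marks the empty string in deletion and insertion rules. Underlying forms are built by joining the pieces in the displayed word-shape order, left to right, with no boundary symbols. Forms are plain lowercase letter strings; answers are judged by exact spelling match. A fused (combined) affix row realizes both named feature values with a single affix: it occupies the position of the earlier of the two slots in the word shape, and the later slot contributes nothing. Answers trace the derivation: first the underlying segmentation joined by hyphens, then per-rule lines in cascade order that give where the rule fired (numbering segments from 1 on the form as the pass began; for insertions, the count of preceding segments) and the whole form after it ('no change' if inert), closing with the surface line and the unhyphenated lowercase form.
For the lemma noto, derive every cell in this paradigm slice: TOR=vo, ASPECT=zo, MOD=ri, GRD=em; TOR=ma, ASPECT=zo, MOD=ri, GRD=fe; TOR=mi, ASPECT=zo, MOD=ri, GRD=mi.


cell TOR=vo, ASPECT=zo, MOD=ri, GRD=em:
underlying: noto-suk-zo-bi-gle
1. 0 -> i / C _ C: inserts after position(s) 7, 12: notosukizobigile
2. f -> v, p -> b, t -> d / V _ V: fires at position(s) 3: nodosukizobigile
surface: nodosukizobigile

cell TOR=ma, ASPECT=zo, MOD=ri, GRD=fe:
underlying: noto-suk-e-gid
1. 0 -> i / C _ C: no change
2. f -> v, p -> b, t -> d / V _ V: fires at position(s) 3: nodosukegid
surface: nodosukegid

cell TOR=mi, ASPECT=zo, MOD=ri, GRD=mi:
underlying: noto-suk-te-ot-gle
1. 0 -> i / C _ C: inserts after position(s) 7, 11, 12: notosukiteotigile
2. f -> v, p -> b, t -> d / V _ V: fires at position(s) 3, 9, 12: nodosukideodigile
surface: nodosukideodigile


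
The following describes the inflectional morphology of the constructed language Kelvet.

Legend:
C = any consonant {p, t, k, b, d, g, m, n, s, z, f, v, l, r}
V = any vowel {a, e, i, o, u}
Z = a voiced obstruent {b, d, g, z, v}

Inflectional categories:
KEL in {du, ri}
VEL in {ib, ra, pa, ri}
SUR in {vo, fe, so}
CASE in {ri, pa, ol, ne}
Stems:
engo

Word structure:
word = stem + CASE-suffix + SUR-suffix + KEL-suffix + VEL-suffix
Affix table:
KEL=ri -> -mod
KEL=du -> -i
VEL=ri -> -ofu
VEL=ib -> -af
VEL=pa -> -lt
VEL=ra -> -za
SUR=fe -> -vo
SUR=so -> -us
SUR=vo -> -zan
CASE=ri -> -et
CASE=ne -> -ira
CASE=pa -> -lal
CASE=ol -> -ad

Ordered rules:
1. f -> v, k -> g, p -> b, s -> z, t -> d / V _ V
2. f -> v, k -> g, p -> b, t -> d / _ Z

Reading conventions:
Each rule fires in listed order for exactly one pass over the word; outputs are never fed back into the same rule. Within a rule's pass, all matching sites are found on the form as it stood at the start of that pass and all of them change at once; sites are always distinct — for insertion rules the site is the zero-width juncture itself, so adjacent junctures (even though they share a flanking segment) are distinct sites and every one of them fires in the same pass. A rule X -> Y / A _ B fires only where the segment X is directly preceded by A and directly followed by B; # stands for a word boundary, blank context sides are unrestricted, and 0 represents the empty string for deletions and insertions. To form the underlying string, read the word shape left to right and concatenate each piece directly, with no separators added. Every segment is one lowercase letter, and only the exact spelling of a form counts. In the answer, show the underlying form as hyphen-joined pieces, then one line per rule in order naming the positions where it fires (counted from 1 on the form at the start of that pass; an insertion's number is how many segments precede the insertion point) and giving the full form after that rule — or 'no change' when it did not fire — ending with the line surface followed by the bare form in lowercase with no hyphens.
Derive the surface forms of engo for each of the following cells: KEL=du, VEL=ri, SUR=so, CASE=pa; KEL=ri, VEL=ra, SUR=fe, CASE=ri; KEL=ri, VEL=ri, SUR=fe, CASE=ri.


cell KEL=du, VEL=ri, SUR=so, CASE=pa:
underlying: engo-lal-us-i-ofu
1. f -> v, k -> g, p -> b, s -> z, t -> d / V _ V: fires at position(s) 9, 12: engolaluziovu
2. f -> v, k -> g, p -> b, t -> d / _ Z: no change
surface: engolaluziovu

cell KEL=ri, VEL=ra, SUR=fe, CASE=ri:
underlying: engo-et-vo-mod-za
1. f -> v, k -> g, p -> b, s -> z, t -> d / V _ V: no change
2. f -> v, k -> g, p -> b, t -> d / _ Z: fires at position(s) 6: engoedvomodza
surface: engoedvomodza

cell KEL=ri, VEL=ri, SUR=fe, CASE=ri:
underlying: engo-et-vo-mod-ofu
1. f -> v, k -> g, p -> b, s -> z, t -> d / V _ V: fires at position(s) 13: engoetvomodovu
2. f -> v, k -> g, p -> b, t -> d / _ Z: fires at position(s) 6: engoedvomodovu
surface: engoedvomodovu


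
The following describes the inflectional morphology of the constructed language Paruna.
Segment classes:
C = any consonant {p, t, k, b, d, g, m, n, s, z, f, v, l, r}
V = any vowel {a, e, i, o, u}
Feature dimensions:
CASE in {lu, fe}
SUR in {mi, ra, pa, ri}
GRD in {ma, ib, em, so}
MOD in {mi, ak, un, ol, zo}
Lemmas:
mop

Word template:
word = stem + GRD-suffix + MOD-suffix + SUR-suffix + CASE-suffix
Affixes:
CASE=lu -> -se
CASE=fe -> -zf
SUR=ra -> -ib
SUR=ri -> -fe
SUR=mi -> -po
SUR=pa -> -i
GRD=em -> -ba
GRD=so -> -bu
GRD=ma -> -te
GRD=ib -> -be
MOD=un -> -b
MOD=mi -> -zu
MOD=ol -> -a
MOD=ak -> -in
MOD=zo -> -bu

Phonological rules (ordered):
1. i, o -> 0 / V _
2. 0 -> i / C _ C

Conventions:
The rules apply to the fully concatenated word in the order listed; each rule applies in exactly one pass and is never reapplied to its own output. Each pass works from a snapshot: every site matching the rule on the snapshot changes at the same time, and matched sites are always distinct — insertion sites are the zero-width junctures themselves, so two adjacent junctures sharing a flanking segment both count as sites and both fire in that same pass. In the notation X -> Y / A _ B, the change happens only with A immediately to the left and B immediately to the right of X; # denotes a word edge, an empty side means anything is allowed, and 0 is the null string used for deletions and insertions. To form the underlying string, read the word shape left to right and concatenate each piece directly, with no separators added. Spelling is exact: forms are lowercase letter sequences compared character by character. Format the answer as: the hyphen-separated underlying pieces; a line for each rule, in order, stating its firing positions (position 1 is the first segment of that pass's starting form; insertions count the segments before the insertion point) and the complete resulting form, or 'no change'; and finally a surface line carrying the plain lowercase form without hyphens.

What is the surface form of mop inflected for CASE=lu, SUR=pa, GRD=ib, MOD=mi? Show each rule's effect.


underlying: mop-be-zu-i-se
1. i, o -> 0 / V _: fires at position(s) 8: mopbezuse
2. 0 -> i / C _ C: inserts after position(s) 3: mopibezuse
surface: mopibezuse


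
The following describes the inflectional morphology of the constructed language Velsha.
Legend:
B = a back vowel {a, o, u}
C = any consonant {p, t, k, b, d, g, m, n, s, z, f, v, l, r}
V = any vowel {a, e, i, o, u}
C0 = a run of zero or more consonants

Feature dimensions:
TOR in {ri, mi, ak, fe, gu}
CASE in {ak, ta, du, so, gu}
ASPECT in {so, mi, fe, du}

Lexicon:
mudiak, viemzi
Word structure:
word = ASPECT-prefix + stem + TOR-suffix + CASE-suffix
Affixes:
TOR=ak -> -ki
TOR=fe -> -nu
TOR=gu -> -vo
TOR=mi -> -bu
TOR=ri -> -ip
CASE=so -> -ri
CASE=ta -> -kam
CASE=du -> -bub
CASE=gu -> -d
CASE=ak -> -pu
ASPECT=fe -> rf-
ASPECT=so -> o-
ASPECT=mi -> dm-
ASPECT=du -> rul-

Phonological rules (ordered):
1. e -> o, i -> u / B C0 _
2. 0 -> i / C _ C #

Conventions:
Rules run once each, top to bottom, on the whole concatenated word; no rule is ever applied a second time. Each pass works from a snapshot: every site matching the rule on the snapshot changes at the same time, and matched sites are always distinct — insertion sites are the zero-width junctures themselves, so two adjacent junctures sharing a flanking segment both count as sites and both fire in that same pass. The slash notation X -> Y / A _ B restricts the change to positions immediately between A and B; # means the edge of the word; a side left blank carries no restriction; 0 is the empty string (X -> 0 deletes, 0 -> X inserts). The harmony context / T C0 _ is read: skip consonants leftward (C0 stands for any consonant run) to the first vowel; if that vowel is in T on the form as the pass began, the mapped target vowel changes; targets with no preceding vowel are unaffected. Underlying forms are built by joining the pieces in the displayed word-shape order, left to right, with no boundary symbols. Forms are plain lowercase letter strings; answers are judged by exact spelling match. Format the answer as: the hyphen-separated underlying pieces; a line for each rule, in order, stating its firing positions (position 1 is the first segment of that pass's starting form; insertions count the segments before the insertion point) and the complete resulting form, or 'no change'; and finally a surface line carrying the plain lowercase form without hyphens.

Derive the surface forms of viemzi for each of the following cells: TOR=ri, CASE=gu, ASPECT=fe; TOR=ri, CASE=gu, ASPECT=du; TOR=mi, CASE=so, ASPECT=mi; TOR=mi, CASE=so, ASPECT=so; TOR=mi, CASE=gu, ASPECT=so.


cell TOR=ri, CASE=gu, ASPECT=fe:
underlying: rf-viemzi-ip-d
1. e -> o, i -> u / B C0 _: no change
2. 0 -> i / C _ C #: inserts after position(s) 10: rfviemziipid
surface: rfviemziipid

cell TOR=ri, CASE=gu, ASPECT=du:
underlying: rul-viemzi-ip-d
1. e -> o, i -> u / B C0 _: fires at position(s) 5: rulvuemziipd
2. 0 -> i / C _ C #: inserts after position(s) 11: rulvuemziipid
surface: rulvuemziipid

cell TOR=mi, CASE=so, ASPECT=mi:
underlying: dm-viemzi-bu-ri
1. e -> o, i -> u / B C0 _: fires at position(s) 12: dmviemziburu
2. 0 -> i / C _ C #: no change
surface: dmviemziburu

cell TOR=mi, CASE=so, ASPECT=so:
underlying: o-viemzi-bu-ri
1. e -> o, i -> u / B C0 _: fires at position(s) 3, 11: ovuemziburu
2. 0 -> i / C _ C #: no change
surface: ovuemziburu

cell TOR=mi, CASE=gu, ASPECT=so:
underlying: o-viemzi-bu-d
1. e -> o, i -> u / B C0 _: fires at position(s) 3: ovuemzibud
2. 0 -> i / C _ C #: no change
surface: ovuemzibud


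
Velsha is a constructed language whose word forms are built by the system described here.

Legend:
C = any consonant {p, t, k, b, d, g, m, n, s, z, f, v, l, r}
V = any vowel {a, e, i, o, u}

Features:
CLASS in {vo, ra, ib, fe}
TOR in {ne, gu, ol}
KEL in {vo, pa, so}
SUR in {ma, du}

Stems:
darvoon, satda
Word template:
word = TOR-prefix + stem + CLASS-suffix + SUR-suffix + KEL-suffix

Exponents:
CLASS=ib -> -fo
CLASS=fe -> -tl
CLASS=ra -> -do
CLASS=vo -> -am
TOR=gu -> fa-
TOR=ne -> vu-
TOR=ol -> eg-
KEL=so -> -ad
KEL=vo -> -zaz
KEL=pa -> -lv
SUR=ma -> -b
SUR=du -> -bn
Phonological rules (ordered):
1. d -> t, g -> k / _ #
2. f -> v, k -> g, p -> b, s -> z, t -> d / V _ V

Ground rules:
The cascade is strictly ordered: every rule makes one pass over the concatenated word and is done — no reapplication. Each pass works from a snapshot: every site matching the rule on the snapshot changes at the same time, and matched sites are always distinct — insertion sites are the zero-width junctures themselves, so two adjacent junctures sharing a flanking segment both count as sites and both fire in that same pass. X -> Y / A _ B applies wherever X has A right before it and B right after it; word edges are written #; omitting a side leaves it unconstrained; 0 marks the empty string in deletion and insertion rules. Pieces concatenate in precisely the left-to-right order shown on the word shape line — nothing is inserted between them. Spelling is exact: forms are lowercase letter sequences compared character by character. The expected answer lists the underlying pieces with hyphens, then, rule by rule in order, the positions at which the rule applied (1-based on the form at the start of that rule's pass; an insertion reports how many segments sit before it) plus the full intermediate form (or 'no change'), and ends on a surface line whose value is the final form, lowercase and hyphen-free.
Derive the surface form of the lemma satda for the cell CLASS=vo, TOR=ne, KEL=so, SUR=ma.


underlying: vu-satda-am-b-ad
1. d -> t, g -> k / _ #: fires at position(s) 12: vusatdaambat
2. f -> v, k -> g, p -> b, s -> z, t -> d / V _ V: fires at position(s) 3: vuzatdaambat
surface: vuzatdaambat


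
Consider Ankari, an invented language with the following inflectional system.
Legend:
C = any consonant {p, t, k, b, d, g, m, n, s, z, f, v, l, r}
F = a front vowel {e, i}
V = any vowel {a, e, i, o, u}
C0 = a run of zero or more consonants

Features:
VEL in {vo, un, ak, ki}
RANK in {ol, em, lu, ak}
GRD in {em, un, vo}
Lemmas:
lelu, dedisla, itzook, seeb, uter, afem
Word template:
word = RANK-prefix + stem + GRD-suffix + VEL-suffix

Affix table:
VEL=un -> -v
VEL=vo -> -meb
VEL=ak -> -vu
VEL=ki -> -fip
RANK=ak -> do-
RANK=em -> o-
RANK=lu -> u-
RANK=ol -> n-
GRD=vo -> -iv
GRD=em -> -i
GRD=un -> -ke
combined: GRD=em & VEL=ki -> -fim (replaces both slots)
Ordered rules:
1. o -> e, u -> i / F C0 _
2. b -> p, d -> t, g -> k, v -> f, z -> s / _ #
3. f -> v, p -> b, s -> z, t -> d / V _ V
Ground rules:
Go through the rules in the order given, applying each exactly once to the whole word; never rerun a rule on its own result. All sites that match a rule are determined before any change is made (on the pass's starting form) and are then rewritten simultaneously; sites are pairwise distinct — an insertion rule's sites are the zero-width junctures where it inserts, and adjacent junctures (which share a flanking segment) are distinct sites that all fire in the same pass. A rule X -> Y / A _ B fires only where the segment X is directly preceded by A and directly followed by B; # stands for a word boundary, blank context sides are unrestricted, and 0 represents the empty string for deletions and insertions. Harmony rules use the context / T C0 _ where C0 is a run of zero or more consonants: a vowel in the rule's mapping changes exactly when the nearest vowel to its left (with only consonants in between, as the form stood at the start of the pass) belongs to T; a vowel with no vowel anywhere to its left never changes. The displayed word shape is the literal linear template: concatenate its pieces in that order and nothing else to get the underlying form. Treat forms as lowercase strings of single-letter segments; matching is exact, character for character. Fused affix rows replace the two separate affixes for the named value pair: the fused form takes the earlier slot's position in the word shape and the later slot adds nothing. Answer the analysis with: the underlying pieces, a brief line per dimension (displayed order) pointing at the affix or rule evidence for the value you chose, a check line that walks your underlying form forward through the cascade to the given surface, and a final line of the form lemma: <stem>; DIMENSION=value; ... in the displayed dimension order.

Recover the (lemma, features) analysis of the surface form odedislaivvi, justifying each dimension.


underlying: o-dedisla-iv-vu
VEL=ak - signalled by the affix -vu
RANK=em - signalled by the affix o-
GRD=vo - signalled by the affix -iv
check: odedislaivvu -> odedislaivvi -> odedislaivvi -> odedislaivvi
lemma: dedisla; VEL=ak; RANK=em; GRD=vo


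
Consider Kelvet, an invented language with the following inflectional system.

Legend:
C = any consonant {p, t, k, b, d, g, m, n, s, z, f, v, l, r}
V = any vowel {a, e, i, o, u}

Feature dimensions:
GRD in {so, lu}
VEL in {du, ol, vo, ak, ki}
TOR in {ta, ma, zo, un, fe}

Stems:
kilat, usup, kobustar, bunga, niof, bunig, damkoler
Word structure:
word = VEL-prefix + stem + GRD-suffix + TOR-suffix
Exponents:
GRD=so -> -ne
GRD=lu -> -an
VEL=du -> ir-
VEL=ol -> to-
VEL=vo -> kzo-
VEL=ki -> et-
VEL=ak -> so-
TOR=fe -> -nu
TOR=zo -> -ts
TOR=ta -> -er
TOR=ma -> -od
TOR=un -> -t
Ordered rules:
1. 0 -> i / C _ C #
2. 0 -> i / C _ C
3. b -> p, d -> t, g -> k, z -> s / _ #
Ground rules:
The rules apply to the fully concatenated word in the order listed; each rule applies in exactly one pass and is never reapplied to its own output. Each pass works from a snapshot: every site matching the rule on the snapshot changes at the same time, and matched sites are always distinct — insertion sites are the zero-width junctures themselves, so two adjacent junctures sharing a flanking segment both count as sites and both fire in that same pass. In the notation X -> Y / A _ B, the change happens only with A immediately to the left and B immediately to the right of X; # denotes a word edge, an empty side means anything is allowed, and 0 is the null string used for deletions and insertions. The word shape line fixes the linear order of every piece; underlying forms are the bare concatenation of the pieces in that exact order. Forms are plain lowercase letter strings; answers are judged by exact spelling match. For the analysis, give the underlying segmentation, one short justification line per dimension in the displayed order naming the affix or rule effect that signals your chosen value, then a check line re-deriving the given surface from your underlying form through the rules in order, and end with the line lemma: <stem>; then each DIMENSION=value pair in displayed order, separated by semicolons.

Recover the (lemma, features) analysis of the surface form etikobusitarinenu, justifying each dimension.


underlying: et-kobustar-ne-nu
GRD=so - signalled by the affix -ne
VEL=ki - signalled by the affix et-
TOR=fe - signalled by the affix -nu
check: etkobustarnenu -> etkobustarnenu -> etikobusitarinenu -> etikobusitarinenu
lemma: kobustar; GRD=so; VEL=ki; TOR=fe


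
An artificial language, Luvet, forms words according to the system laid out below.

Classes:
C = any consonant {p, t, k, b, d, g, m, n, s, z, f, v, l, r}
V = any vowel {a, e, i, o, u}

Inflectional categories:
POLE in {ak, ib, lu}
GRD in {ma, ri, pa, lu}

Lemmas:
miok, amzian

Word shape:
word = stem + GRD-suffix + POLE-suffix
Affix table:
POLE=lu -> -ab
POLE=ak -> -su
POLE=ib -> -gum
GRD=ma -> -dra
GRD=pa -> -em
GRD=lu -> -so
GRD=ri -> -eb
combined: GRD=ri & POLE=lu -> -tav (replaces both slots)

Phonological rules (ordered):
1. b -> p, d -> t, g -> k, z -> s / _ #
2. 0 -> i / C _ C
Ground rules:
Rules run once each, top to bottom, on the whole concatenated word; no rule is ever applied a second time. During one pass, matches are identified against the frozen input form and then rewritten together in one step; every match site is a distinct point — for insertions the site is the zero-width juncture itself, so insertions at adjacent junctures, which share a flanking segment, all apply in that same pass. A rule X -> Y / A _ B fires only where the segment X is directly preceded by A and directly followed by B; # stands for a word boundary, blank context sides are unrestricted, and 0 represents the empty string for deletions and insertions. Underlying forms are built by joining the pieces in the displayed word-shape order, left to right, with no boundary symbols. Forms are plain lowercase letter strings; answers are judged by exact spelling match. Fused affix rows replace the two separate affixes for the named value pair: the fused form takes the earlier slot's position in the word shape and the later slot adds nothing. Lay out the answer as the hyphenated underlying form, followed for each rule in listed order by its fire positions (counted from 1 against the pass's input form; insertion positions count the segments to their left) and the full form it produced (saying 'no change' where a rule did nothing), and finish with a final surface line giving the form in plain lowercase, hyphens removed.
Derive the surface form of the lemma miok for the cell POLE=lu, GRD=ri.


underlying: miok-tav
1. b -> p, d -> t, g -> k, z -> s / _ #: no change
2. 0 -> i / C _ C: inserts after position(s) 4: miokitav
surface: miokitav


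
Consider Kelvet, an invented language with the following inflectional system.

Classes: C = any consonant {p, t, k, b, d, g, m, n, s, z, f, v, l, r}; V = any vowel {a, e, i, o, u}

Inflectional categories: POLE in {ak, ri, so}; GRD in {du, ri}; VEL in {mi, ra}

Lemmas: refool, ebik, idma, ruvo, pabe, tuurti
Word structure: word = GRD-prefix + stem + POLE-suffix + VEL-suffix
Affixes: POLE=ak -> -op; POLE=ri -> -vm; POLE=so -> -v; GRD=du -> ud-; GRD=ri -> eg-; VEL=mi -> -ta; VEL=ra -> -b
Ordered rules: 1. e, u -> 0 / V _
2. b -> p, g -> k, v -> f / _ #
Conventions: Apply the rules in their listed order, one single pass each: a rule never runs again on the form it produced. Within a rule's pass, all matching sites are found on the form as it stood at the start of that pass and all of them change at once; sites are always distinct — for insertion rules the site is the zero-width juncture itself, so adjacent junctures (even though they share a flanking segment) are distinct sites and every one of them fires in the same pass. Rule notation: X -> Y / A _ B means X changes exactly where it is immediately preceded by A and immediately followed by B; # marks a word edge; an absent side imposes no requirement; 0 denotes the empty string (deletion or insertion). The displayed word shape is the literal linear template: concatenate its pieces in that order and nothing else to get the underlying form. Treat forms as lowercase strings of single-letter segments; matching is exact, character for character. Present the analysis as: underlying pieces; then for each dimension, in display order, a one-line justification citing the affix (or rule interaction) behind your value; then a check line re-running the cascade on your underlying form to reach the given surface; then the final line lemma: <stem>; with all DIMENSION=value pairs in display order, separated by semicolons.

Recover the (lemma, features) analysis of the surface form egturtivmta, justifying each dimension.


underlying: eg-tuurti-vm-ta
POLE=ri - signalled by the affix -vm
GRD=ri - signalled by the affix eg-
VEL=mi - signalled by the affix -ta
check: egtuurtivmta -> egturtivmta -> egturtivmta
lemma: tuurti; POLE=ri; GRD=ri; VEL=mi


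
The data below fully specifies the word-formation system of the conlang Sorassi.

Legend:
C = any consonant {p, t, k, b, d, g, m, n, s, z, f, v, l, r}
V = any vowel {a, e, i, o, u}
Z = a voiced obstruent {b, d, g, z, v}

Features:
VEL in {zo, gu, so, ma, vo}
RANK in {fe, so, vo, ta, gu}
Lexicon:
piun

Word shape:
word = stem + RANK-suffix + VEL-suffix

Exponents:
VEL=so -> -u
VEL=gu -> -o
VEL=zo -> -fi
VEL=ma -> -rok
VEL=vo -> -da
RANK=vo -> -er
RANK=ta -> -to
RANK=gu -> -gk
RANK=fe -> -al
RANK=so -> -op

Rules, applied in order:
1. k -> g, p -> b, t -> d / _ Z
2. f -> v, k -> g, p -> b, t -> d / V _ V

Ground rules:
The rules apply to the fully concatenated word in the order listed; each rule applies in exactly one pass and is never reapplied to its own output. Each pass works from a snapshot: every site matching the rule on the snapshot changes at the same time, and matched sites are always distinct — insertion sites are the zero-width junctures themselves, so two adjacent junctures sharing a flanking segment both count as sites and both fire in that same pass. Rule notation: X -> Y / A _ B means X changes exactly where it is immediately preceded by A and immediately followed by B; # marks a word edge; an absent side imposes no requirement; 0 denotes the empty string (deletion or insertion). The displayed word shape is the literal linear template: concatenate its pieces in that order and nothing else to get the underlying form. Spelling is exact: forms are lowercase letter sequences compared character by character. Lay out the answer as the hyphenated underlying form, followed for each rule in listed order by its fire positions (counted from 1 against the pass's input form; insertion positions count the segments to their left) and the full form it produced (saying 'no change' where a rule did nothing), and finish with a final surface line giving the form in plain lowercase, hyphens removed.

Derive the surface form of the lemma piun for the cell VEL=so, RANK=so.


underlying: piun-op-u
1. k -> g, p -> b, t -> d / _ Z: no change
2. f -> v, k -> g, p -> b, t -> d / V _ V: fires at position(s) 6: piunobu
surface: piunobu


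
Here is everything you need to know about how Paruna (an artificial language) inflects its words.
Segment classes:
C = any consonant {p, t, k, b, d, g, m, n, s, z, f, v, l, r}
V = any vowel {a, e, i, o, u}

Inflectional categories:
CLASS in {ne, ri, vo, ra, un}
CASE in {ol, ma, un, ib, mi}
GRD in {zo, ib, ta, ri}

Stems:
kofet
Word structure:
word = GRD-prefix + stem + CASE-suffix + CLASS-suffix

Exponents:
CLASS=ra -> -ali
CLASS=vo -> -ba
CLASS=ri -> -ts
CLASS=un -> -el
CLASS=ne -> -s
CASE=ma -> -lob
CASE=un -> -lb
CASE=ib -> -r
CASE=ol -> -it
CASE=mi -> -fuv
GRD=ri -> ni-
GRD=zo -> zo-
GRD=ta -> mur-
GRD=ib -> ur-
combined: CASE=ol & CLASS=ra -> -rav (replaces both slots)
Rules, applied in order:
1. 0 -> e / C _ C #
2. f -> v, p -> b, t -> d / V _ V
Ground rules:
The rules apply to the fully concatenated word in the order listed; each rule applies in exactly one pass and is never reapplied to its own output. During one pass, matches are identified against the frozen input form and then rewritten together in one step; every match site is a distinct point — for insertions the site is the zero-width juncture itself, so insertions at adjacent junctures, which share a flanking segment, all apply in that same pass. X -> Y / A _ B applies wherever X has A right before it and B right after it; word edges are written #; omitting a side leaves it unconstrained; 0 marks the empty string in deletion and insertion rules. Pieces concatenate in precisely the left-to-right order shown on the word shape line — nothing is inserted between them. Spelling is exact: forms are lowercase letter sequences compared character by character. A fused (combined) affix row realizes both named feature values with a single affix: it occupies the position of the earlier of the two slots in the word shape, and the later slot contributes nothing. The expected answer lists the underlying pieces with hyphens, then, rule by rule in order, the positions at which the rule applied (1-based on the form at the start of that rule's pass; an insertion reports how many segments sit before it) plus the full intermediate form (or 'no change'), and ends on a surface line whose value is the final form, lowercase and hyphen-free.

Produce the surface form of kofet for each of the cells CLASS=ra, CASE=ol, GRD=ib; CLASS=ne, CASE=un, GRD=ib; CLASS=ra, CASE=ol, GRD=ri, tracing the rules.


cell CLASS=ra, CASE=ol, GRD=ib:
underlying: ur-kofet-rav
1. 0 -> e / C _ C #: no change
2. f -> v, p -> b, t -> d / V _ V: fires at position(s) 5: urkovetrav
surface: urkovetrav

cell CLASS=ne, CASE=un, GRD=ib:
underlying: ur-kofet-lb-s
1. 0 -> e / C _ C #: inserts after position(s) 9: urkofetlbes
2. f -> v, p -> b, t -> d / V _ V: fires at position(s) 5: urkovetlbes
surface: urkovetlbes

cell CLASS=ra, CASE=ol, GRD=ri:
underlying: ni-kofet-rav
1. 0 -> e / C _ C #: no change
2. f -> v, p -> b, t -> d / V _ V: fires at position(s) 5: nikovetrav
surface: nikovetrav


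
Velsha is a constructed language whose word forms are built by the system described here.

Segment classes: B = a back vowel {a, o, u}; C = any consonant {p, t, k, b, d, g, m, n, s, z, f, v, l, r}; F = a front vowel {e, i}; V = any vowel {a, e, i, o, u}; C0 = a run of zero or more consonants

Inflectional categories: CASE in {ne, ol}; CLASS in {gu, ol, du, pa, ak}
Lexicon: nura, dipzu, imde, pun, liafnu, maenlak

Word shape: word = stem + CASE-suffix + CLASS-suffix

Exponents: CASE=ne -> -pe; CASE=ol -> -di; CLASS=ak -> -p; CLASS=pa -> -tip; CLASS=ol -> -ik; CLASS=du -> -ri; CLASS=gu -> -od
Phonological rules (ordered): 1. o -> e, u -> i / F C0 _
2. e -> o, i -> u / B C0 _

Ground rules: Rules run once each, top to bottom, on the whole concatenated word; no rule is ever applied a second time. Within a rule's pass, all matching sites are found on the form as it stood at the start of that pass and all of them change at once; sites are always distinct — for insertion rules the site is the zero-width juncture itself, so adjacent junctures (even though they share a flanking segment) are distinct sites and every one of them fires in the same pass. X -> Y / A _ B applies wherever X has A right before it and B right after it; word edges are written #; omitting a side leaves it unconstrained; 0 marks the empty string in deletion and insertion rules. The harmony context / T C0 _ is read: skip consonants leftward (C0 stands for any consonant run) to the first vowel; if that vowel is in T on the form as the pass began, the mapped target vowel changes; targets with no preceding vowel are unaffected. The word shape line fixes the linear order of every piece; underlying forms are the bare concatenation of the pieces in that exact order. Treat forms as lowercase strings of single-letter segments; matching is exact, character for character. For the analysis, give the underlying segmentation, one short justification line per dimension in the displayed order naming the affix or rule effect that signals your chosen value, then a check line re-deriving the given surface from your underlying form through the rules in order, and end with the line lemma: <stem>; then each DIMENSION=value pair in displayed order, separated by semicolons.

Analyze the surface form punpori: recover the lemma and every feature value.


underlying: pun-pe-ri
CASE=ne - signalled by the affix -pe
CLASS=du - signalled by the affix -ri
check: punperi -> punperi -> punpori
lemma: pun; CASE=ne; CLASS=du


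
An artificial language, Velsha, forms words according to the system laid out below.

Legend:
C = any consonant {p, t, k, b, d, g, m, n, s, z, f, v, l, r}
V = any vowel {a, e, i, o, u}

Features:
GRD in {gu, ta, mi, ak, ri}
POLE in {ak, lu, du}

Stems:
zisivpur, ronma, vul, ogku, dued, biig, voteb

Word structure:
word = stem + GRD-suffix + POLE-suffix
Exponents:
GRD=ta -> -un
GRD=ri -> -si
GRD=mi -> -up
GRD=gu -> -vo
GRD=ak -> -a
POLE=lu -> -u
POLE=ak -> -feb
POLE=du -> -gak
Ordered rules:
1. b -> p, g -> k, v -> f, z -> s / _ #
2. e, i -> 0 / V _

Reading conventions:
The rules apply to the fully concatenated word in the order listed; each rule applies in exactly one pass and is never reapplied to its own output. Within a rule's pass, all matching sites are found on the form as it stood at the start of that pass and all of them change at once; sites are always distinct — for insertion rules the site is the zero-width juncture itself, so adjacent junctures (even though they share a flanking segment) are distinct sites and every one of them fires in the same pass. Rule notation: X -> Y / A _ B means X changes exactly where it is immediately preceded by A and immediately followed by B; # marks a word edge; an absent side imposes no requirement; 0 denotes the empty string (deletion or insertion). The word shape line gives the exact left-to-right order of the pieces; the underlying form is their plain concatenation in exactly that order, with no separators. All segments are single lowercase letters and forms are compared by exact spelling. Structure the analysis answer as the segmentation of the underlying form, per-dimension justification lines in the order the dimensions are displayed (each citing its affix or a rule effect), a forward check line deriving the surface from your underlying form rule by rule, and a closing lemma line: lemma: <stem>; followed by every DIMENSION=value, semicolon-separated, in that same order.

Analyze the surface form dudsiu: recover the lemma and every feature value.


underlying: dued-si-u
GRD=ri - signalled by the affix -si
POLE=lu - signalled by the affix -u
check: duedsiu -> duedsiu -> dudsiu
lemma: dued; GRD=ri; POLE=lu


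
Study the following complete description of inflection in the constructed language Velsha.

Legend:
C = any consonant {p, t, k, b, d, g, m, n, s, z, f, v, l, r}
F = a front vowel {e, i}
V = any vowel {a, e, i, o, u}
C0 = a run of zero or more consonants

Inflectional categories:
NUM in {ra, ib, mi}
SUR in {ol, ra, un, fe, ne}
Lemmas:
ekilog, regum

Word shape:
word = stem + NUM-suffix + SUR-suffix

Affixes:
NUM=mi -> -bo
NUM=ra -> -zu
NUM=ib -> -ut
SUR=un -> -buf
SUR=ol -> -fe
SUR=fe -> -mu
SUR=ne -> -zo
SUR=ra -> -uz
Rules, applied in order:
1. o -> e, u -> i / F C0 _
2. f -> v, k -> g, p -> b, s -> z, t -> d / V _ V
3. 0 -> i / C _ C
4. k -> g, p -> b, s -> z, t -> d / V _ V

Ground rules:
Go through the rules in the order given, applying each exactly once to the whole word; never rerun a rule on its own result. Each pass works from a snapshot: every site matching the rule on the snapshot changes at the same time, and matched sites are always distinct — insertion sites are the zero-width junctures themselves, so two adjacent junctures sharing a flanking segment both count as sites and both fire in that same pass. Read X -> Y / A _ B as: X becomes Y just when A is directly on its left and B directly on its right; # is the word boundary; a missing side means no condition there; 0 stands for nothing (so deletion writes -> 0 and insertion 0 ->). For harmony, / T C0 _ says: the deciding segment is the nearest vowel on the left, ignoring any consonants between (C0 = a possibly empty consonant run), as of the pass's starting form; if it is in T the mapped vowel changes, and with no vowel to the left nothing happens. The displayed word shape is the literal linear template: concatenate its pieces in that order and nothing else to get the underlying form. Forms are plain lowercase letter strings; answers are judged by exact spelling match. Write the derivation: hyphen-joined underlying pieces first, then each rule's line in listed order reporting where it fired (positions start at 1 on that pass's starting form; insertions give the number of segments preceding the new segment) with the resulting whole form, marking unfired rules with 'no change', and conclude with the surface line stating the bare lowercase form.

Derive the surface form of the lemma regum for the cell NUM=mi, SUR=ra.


underlying: regum-bo-uz
1. o -> e, u -> i / F C0 _: fires at position(s) 4: regimbouz
2. f -> v, k -> g, p -> b, s -> z, t -> d / V _ V: no change
3. 0 -> i / C _ C: inserts after position(s) 5: regimibouz
4. k -> g, p -> b, s -> z, t -> d / V _ V: no change
surface: regimibouz


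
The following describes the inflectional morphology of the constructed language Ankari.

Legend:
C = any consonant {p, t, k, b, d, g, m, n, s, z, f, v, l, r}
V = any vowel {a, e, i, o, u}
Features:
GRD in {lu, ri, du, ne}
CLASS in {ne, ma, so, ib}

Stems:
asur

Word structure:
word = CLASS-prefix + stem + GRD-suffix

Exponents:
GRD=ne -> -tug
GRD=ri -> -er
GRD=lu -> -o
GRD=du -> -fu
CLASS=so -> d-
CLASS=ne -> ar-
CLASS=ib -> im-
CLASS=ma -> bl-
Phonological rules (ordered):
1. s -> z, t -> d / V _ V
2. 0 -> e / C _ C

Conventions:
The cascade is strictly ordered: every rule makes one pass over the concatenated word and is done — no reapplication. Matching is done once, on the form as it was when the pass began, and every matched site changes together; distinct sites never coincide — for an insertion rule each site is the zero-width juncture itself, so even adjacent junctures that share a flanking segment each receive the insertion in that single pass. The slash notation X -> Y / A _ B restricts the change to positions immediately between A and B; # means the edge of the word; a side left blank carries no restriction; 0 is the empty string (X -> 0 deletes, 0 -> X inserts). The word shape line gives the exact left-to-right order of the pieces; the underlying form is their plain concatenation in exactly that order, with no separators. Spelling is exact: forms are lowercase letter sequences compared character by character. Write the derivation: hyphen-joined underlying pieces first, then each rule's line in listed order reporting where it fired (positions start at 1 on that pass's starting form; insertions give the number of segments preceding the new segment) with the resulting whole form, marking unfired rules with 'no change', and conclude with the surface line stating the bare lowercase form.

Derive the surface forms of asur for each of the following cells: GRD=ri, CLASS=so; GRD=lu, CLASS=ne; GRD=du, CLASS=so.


cell GRD=ri, CLASS=so:
underlying: d-asur-er
1. s -> z, t -> d / V _ V: fires at position(s) 3: dazurer
2. 0 -> e / C _ C: no change
surface: dazurer

cell GRD=lu, CLASS=ne:
underlying: ar-asur-o
1. s -> z, t -> d / V _ V: fires at position(s) 4: arazuro
2. 0 -> e / C _ C: no change
surface: arazuro

cell GRD=du, CLASS=so:
underlying: d-asur-fu
1. s -> z, t -> d / V _ V: fires at position(s) 3: dazurfu
2. 0 -> e / C _ C: inserts after position(s) 5: dazurefu
surface: dazurefu


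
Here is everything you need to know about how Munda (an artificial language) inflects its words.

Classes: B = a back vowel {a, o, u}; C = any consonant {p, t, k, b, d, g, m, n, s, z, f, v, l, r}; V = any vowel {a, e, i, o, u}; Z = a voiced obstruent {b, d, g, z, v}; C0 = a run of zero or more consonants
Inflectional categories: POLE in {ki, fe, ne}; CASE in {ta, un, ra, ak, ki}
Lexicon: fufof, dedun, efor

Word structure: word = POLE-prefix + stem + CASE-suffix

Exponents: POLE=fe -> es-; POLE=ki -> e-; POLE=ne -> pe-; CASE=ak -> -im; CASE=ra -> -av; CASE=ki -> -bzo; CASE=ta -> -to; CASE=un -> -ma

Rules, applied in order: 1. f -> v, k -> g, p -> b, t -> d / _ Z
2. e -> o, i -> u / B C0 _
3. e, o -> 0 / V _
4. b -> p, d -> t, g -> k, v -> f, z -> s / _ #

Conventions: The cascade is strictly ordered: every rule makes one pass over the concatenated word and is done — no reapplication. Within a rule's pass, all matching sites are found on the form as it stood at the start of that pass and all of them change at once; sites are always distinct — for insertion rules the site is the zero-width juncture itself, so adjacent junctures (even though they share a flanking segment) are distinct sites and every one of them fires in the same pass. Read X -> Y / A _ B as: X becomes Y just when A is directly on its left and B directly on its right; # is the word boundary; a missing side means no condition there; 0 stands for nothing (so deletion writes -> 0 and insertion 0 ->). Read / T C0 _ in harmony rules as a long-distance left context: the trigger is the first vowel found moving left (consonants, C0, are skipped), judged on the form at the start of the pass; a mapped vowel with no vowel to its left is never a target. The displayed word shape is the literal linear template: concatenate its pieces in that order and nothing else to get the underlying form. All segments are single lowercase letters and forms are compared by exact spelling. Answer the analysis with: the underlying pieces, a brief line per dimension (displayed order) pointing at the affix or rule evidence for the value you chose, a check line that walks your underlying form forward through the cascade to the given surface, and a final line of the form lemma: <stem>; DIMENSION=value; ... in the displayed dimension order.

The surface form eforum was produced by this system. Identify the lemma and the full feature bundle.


underlying: e-efor-im
POLE=ki - signalled by the affix e-
CASE=ak - signalled by the affix -im
check: eeforim -> eeforim -> eeforum -> eforum -> eforum
lemma: efor; POLE=ki; CASE=ak
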